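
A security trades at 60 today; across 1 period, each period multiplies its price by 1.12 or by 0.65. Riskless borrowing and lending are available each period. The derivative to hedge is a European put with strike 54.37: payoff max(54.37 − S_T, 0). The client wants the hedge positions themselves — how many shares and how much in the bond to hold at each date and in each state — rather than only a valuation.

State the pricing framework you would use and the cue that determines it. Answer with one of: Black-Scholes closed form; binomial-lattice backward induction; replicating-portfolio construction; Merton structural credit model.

framework: replicating-portfolio construction

Key observation: what is demanded is not a single number but the (Δ, B) position at each node of the 1.12/0.65 tree starting at 60; constructing those positions is the replicating-portfolio method.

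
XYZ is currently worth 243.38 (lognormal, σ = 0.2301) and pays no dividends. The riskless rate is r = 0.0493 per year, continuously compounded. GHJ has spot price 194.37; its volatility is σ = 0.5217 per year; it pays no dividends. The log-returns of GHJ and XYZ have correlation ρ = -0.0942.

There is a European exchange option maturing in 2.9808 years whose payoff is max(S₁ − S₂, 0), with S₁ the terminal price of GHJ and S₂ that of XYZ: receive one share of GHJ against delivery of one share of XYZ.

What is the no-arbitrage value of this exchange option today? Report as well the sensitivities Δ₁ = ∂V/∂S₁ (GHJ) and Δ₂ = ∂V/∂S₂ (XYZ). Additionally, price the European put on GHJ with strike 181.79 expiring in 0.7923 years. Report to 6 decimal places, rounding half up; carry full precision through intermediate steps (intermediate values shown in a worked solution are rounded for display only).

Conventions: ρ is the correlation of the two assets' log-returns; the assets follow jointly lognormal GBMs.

exchange price = 62.586223
Δ1 = 0.613398
Δ2 = -0.232722
price(GHJ put K=181.79) = 24.983460

σ_eff = √(σ₁² + σ₂² − 2ρσ₁σ₂) = √(0.5217² + 0.2301² − 2·-0.0942·0.5217·0.2301) = 0.589689
d₁ = (ln(S₁/S₂) + (q₂ − q₁ + σ_eff²/2)T) / (σ_eff√T) = (ln(194.37/243.38) + (0.0 − 0.0 + 0.173867)·2.9808) / 1.018098 = 0.288185
d₂ = d₁ − σ_eff√T = 0.288185 − 1.018098 = -0.729912
N(d₁) = 0.613398,  N(d₂) = 0.232722
V = S₁·e^{−q₁T}·N(d₁) − S₂·e^{−q₂T}·N(d₂) = 119.226090 − 56.639867 = 62.586223
Δ₁ = e^{−q₁T}·N(d₁) = 0.613398;  Δ₂ = −e^{−q₂T}·N(d₂) = -0.232722
[vanilla: GHJ put K=181.79]
σ√T = 0.5217·√0.7923 = 0.464372
d₁ = (ln(S/K) + (r+σ²/2)T) / (σ√T) = (ln(194.37/181.79) + (0.0493+0.5217²/2)·0.7923) / 0.464372 = (0.066911 + 0.146881) / 0.464372 = 0.460390
d₂ = d₁ − σ√T = 0.460390 − 0.464372 = -0.003981
e^{−rT} = 0.961693
N(−d₁) = 0.322618,  N(−d₂) = 0.501588
price = K·e^{−rT}·N(−d₂) − S·N(−d₁) = 87.690717 − 62.707257 = 24.983460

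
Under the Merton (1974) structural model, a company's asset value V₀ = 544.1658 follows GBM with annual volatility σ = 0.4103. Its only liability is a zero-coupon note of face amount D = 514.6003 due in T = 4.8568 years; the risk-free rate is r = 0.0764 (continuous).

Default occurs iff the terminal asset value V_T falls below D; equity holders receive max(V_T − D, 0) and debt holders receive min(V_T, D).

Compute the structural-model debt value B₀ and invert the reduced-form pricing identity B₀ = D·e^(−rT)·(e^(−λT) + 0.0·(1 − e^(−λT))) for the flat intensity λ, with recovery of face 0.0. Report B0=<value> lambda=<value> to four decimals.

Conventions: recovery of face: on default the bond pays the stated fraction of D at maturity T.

B0=277.0606 lambda=0.0511

Equity is a call on the firm's assets struck at D = 514.6003:
d₁ = [ln(V₀/D) + (r + σ²/2)T] / (σ√T)
   = [ln(544.1658/514.6003) + (0.0764 + 0.5·0.4103²)·4.8568] / (0.4103·√4.8568)
   = [0.055863 + 0.779871] / 0.904225 = 0.924255
d₂ = d₁ − σ√T = 0.924255 − 0.904225 = 0.020030
N(d₁) = 0.822323,  N(d₂) = 0.507990,  e^(−rT) = 0.690003
E₀ = V₀·N(d₁) − D·e^(−rT)·N(d₂)
   = 544.1658·0.822323 − 514.6003·0.690003·0.507990 = 267.105209
B₀ = V₀ − E₀ = 544.1658 − 267.105209 = 277.060591
e^(−λT) = (B₀·e^(rT)/D − 0)/(1 − 0) = (277.0606·1.449269/514.6003 − 0)/1 = 0.78028604
λ = −ln(0.78028604)/4.8568 = 0.051082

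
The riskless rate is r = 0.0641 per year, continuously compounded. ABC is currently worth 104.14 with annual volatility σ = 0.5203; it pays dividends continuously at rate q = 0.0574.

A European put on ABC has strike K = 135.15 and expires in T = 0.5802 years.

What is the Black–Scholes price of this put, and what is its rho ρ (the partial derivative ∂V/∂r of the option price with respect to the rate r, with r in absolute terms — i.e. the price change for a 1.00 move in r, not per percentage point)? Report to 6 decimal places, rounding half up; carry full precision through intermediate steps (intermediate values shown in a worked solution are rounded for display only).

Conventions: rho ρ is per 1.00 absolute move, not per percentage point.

σ√T = 0.5203·√0.5802 = 0.396317
d₁ = (ln(S/K) + (r−q+σ²/2)T) / (σ√T) = (ln(104.14/135.15) + (0.0641−0.0574+0.5203²/2)·0.5802) / 0.396317 = (-0.260649 + 0.082421) / 0.396317 = -0.449711
d₂ = d₁ − σ√T = -0.449711 − 0.396317 = -0.846028
e^{−rT} = 0.963492
e^{−qT} = 0.967245
N(−d₁) = 0.673541,  N(−d₂) = 0.801232
Put price V = K·e^{−rT}·N(−d₂) − S·e^{−qT}·N(−d₁) = 104.333145 − 67.845005 = 36.488140
ρ = −K·T·e^{−rT}·N(−d₂) = -60.534091

price = 36.488140
ρ = -60.534091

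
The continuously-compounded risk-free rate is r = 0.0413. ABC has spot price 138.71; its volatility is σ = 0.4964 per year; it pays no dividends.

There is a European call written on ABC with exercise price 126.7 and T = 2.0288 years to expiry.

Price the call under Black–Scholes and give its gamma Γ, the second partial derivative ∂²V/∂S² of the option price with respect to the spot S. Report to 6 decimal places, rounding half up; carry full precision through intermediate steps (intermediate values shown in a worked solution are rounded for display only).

σ√T = 0.4964·√2.0288 = 0.707052
d₁ = (ln(S/K) + (r+σ²/2)T) / (σ√T) = (ln(138.71/126.7) + (0.0413+0.4964²/2)·2.0288) / 0.707052 = (0.090563 + 0.333751) / 0.707052 = 0.600117
d₂ = d₁ − σ√T = 0.600117 − 0.707052 = -0.106935
e^{−rT} = 0.919625
N(d₁) = 0.725786,  N(d₂) = 0.457420
Call price V = S·N(d₁) − K·e^{−rT}·N(d₂) = 100.673766 − 53.297001 = 47.376764
φ(d₁) = (1/√(2π))·e^{−d₁²/2} = 0.333201
Γ = φ(d₁) / (S·σ·√T) = 0.003397

price = 47.376764
Γ = 0.003397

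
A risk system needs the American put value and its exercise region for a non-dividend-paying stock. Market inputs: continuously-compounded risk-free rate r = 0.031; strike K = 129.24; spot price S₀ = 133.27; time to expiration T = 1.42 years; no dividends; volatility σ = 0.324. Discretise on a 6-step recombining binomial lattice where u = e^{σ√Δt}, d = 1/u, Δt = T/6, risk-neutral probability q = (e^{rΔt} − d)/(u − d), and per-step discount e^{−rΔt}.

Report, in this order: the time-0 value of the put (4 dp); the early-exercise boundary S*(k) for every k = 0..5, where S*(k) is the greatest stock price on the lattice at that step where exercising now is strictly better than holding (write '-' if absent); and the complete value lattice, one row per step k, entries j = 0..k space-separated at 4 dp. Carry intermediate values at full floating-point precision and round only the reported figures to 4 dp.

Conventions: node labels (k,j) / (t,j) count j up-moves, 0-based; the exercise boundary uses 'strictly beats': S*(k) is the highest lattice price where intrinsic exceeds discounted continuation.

price = 15.4628
boundary = - - - 83.0560 97.2355 83.0560
tree:
15.4628
23.1697 7.4797
33.4745 12.5335 2.2043
46.1840 20.4306 4.3029 0.0000
58.2958 32.0045 8.3993 0.0000 0.0000
68.6413 46.1840 16.3956 0.0000 0.0000 0.0000
77.4782 58.2958 32.0045 0.0000 0.0000 0.0000 0.0000

Δt=0.23667, u=1.17072, d=0.85417, q=0.48394, disc=e^(-rΔt)=0.99269
k=6 terminal: V=max(K-S,0) → 77.4782 58.2958 32.0045 0.0000 0.0000 0.0000 0.0000
k=5: j=0 S=60.5987 intr=68.6413 cont=67.6966 V=68.6413[EX]; j=1 S=83.0560 intr=46.1840 cont=45.2393 V=46.1840[EX]; j=2 S=113.8357 intr=15.4043 cont=16.3956 V=16.3956[hold]; j=3 S=156.0221 intr=0.0000 cont=0.0000 V=0.0000[hold]; j=4 S=213.8425 intr=0.0000 cont=0.0000 V=0.0000[hold]; j=5 S=293.0904 intr=0.0000 cont=0.0000 V=0.0000[hold]  S*(5)=83.0560
k=4: j=0 S=70.9442 intr=58.2958 cont=57.3511 V=58.2958[EX]; j=1 S=97.2355 intr=32.0045 cont=31.5360 V=32.0045[EX]; j=2 S=133.2700 intr=0.0000 cont=8.3993 V=8.3993[hold]; j=3 S=182.6586 intr=0.0000 cont=0.0000 V=0.0000[hold]; j=4 S=250.3501 intr=0.0000 cont=0.0000 V=0.0000[hold]  S*(4)=97.2355
k=3: j=0 S=83.0560 intr=46.1840 cont=45.2393 V=46.1840[EX]; j=1 S=113.8357 intr=15.4043 cont=20.4306 V=20.4306[hold]; j=2 S=156.0221 intr=0.0000 cont=4.3029 V=4.3029[hold]; j=3 S=213.8425 intr=0.0000 cont=0.0000 V=0.0000[hold]  S*(3)=83.0560
k=2: j=0 S=97.2355 intr=32.0045 cont=33.4745 V=33.4745[hold]; j=1 S=133.2700 intr=0.0000 cont=12.5335 V=12.5335[hold]; j=2 S=182.6586 intr=0.0000 cont=2.2043 V=2.2043[hold]  S*(2)=-
k=1: j=0 S=113.8357 intr=15.4043 cont=23.1697 V=23.1697[hold]; j=1 S=156.0221 intr=0.0000 cont=7.4797 V=7.4797[hold]  S*(1)=-
k=0: j=0 S=133.2700 intr=0.0000 cont=15.4628 V=15.4628[hold]  S*(0)=-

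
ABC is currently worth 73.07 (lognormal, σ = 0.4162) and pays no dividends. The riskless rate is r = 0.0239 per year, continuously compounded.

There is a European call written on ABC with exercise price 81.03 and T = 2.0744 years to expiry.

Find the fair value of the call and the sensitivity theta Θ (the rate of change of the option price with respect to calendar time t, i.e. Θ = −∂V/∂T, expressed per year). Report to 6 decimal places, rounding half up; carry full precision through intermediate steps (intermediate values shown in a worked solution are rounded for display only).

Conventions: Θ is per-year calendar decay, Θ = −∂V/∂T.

σ√T = 0.4162·√2.0744 = 0.599444
d₁ = (ln(S/K) + (r+σ²/2)T) / (σ√T) = (ln(73.07/81.03) + (0.0239+0.4162²/2)·2.0744) / 0.599444 = (-0.103402 + 0.229244) / 0.599444 = 0.209933
d₂ = d₁ − σ√T = 0.209933 − 0.599444 = -0.389511
e^{−rT} = 0.951631
N(d₁) = 0.583140,  N(d₂) = 0.348449
Call price V = S·N(d₁) − K·e^{−rT}·N(d₂) = 42.610037 − 26.869140 = 15.740897
φ(d₁) = (1/√(2π))·e^{−d₁²/2} = 0.390247
Θ = −S·φ(d₁)·σ/(2√T) − r·K·e^{−rT}·N(d₂) = −4.120073 − 0.642172 = -4.762246

price = 15.740897
Θ = -4.762246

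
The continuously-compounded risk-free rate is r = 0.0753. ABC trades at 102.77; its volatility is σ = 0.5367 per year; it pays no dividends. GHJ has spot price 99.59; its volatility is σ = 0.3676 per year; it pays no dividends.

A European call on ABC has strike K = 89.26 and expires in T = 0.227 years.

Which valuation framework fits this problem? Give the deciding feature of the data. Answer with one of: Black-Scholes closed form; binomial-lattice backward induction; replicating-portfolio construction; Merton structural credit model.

Key observation: a European claim on ABC (strike 89.26) — a lognormal (GBM) underlying with constant rate and volatility — has an exact closed-form value; no lattice or capital structure is involved.

framework: Black-Scholes closed form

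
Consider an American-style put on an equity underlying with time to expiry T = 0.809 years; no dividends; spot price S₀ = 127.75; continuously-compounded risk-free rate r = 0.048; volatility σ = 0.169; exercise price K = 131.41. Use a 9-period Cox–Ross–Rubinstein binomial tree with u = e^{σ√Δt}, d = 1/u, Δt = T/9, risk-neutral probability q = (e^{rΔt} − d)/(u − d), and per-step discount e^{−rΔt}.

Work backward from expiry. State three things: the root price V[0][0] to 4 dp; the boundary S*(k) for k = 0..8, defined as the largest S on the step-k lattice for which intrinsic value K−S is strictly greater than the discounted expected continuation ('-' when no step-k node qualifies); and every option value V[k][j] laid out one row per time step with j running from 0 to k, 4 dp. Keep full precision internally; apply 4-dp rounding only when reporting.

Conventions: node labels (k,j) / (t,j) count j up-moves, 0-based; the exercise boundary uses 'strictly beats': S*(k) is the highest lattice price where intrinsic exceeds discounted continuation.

price = 7.7625
boundary = - - 115.4385 109.7351 115.4385 109.7351 115.4385 121.4383 115.4385
tree:
7.7625
11.3169 4.6736
15.9715 7.2814 2.3991
21.6749 10.9873 4.0543 0.9508
27.0965 15.9715 6.6568 1.7793 0.2238
32.2503 21.6749 10.5453 3.2626 0.4783 0.0000
37.1494 27.0965 15.9715 5.8191 1.0221 0.0000 0.0000
41.8065 32.2503 21.6749 9.9717 2.1839 0.0000 0.0000 0.0000
46.2335 37.1494 27.0965 15.9715 4.6666 0.0000 0.0000 0.0000 0.0000
50.4418 41.8065 32.2503 21.6749 9.9717 0.0000 0.0000 0.0000 0.0000 0.0000

params: Δt=0.08989 u=1.05197 d=0.95059 q=0.52999 e^(-rΔt)=0.99569
t_9 payoffs: 50.4418 41.8065 32.2503 21.6749 9.9717 0.0000 0.0000 0.0000 0.0000 0.0000
t_8: node(8,0) S=85.1765 payoff=46.2335 vs cont=45.6677 → 46.2335 [stop]  node(8,1) S=94.2606 payoff=37.1494 vs cont=36.5837 → 37.1494 [stop]  node(8,2) S=104.3135 payoff=27.0965 vs cont=26.5308 → 27.0965 [stop]  node(8,3) S=115.4385 payoff=15.9715 vs cont=15.4057 → 15.9715 [stop]  node(8,4) S=127.7500 payoff=3.6600 vs cont=4.6666 → 4.6666 [wait]  node(8,5) S=141.3745 payoff=0.0000 vs cont=0.0000 → 0.0000 [wait]  node(8,6) S=156.4521 payoff=0.0000 vs cont=0.0000 → 0.0000 [wait]  node(8,7) S=173.1377 payoff=0.0000 vs cont=0.0000 → 0.0000 [wait]  node(8,8) S=191.6029 payoff=0.0000 vs cont=0.0000 → 0.0000 [wait]  ⇒ S*(8)=115.4385
t_7: node(7,0) S=89.6035 payoff=41.8065 vs cont=41.2407 → 41.8065 [stop]  node(7,1) S=99.1597 payoff=32.2503 vs cont=31.6845 → 32.2503 [stop]  node(7,2) S=109.7351 payoff=21.6749 vs cont=21.1091 → 21.6749 [stop]  node(7,3) S=121.4383 payoff=9.9717 vs cont=9.9371 → 9.9717 [stop]  node(7,4) S=134.3897 payoff=0.0000 vs cont=2.1839 → 2.1839 [wait]  node(7,5) S=148.7224 payoff=0.0000 vs cont=0.0000 → 0.0000 [wait]  node(7,6) S=164.5836 payoff=0.0000 vs cont=0.0000 → 0.0000 [wait]  node(7,7) S=182.1364 payoff=0.0000 vs cont=0.0000 → 0.0000 [wait]  ⇒ S*(7)=121.4383
t_6: node(6,0) S=94.2606 payoff=37.1494 vs cont=36.5837 → 37.1494 [stop]  node(6,1) S=104.3135 payoff=27.0965 vs cont=26.5308 → 27.0965 [stop]  node(6,2) S=115.4385 payoff=15.9715 vs cont=15.4057 → 15.9715 [stop]  node(6,3) S=127.7500 payoff=3.6600 vs cont=5.8191 → 5.8191 [wait]  node(6,4) S=141.3745 payoff=0.0000 vs cont=1.0221 → 1.0221 [wait]  node(6,5) S=156.4521 payoff=0.0000 vs cont=0.0000 → 0.0000 [wait]  node(6,6) S=173.1377 payoff=0.0000 vs cont=0.0000 → 0.0000 [wait]  ⇒ S*(6)=115.4385
t_5: node(5,0) S=99.1597 payoff=32.2503 vs cont=31.6845 → 32.2503 [stop]  node(5,1) S=109.7351 payoff=21.6749 vs cont=21.1091 → 21.6749 [stop]  node(5,2) S=121.4383 payoff=9.9717 vs cont=10.5453 → 10.5453 [wait]  node(5,3) S=134.3897 payoff=0.0000 vs cont=3.2626 → 3.2626 [wait]  node(5,4) S=148.7224 payoff=0.0000 vs cont=0.4783 → 0.4783 [wait]  node(5,5) S=164.5836 payoff=0.0000 vs cont=0.0000 → 0.0000 [wait]  ⇒ S*(5)=109.7351
t_4: node(4,0) S=104.3135 payoff=27.0965 vs cont=26.5308 → 27.0965 [stop]  node(4,1) S=115.4385 payoff=15.9715 vs cont=15.7084 → 15.9715 [stop]  node(4,2) S=127.7500 payoff=3.6600 vs cont=6.6568 → 6.6568 [wait]  node(4,3) S=141.3745 payoff=0.0000 vs cont=1.7793 → 1.7793 [wait]  node(4,4) S=156.4521 payoff=0.0000 vs cont=0.2238 → 0.2238 [wait]  ⇒ S*(4)=115.4385
t_3: node(3,0) S=109.7351 payoff=21.6749 vs cont=21.1091 → 21.6749 [stop]  node(3,1) S=121.4383 payoff=9.9717 vs cont=10.9873 → 10.9873 [wait]  node(3,2) S=134.3897 payoff=0.0000 vs cont=4.0543 → 4.0543 [wait]  node(3,3) S=148.7224 payoff=0.0000 vs cont=0.9508 → 0.9508 [wait]  ⇒ S*(3)=109.7351
t_2: node(2,0) S=115.4385 payoff=15.9715 vs cont=15.9417 → 15.9715 [stop]  node(2,1) S=127.7500 payoff=3.6600 vs cont=7.2814 → 7.2814 [wait]  node(2,2) S=141.3745 payoff=0.0000 vs cont=2.3991 → 2.3991 [wait]  ⇒ S*(2)=115.4385
t_1: node(1,0) S=121.4383 payoff=9.9717 vs cont=11.3169 → 11.3169 [wait]  node(1,1) S=134.3897 payoff=0.0000 vs cont=4.6736 → 4.6736 [wait]  ⇒ S*(1)=-
t_0: node(0,0) S=127.7500 payoff=3.6600 vs cont=7.7625 → 7.7625 [wait]  ⇒ S*(0)=-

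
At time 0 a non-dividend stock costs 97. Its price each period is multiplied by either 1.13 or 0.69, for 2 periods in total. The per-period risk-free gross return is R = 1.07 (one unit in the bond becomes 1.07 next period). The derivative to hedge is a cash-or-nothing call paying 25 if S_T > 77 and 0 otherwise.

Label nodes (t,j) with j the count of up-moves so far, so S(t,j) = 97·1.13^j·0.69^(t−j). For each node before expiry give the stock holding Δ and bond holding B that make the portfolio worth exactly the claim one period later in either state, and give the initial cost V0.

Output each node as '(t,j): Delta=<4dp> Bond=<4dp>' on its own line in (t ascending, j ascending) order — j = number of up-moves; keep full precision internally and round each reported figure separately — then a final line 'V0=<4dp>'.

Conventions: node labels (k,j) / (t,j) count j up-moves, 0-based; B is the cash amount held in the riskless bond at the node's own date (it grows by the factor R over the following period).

Risk-neutral probability p* = (R−d)/(u−d) = (1.07−0.69)/(1.13−0.69) = 0.8636.
Expiry values: V(2,0)=0.0000, V(2,1)=0.0000, V(2,2)=25.0000
Node (1,0) S=66.9300: V=(p*·0.0000+(1−p*)·0.0000)/1.07=0.0000; Δ=(0.0000−0.0000)/(75.6309−46.1817)=0.0000; B=V−Δ·S=0.0000
Node (1,1) S=109.6100: V=(p*·25.0000+(1−p*)·0.0000)/1.07=20.1784; Δ=(25.0000−0.0000)/(123.8593−75.6309)=0.5184; B=V−Δ·S=-36.6398
Node (0,0) S=97.0000: V=(p*·20.1784+(1−p*)·0.0000)/1.07=16.2867; Δ=(20.1784−0.0000)/(109.6100−66.9300)=0.4728; B=V−Δ·S=-29.5733
Verification: the root portfolio costs Δ(0,0)·S0 + B(0,0) = 16.2867, matching V0.

(0,0): Delta=0.4728 Bond=-29.5733
(1,0): Delta=0.0000 Bond=0.0000
(1,1): Delta=0.5184 Bond=-36.6398
V0=16.2867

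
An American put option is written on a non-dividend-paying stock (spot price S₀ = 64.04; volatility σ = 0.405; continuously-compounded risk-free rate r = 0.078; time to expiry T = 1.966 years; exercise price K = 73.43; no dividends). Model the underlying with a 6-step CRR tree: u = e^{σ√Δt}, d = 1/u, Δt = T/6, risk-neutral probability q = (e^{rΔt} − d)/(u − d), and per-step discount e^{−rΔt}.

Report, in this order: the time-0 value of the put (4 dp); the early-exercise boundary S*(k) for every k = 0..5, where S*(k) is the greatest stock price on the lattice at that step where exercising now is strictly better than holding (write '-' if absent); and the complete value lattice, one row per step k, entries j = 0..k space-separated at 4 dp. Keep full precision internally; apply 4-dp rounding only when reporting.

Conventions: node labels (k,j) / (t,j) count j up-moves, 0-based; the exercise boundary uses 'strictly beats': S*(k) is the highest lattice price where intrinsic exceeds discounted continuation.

params: Δt=0.32767 u=1.26091 d=0.79308 q=0.49764 e^(-rΔt)=0.97477
t_6 payoffs: 57.4949 48.0951 33.1504 9.3900 0.0000 0.0000 0.0000
t_5: node(5,0) S=20.0926 payoff=53.3374 vs cont=51.4844 → 53.3374 [stop]  node(5,1) S=31.9450 payoff=41.4850 vs cont=39.6321 → 41.4850 [stop]  node(5,2) S=50.7889 payoff=22.6411 vs cont=20.7882 → 22.6411 [stop]  node(5,3) S=80.7484 payoff=0.0000 vs cont=4.5982 → 4.5982 [wait]  node(5,4) S=128.3807 payoff=0.0000 vs cont=0.0000 → 0.0000 [wait]  node(5,5) S=204.1106 payoff=0.0000 vs cont=0.0000 → 0.0000 [wait]  ⇒ S*(5)=50.7889
t_4: node(4,0) S=25.3349 payoff=48.0951 vs cont=46.2421 → 48.0951 [stop]  node(4,1) S=40.2796 payoff=33.1504 vs cont=31.2974 → 33.1504 [stop]  node(4,2) S=64.0400 payoff=9.3900 vs cont=13.3175 → 13.3175 [wait]  node(4,3) S=101.8162 payoff=0.0000 vs cont=2.2517 → 2.2517 [wait]  node(4,4) S=161.8761 payoff=0.0000 vs cont=0.0000 → 0.0000 [wait]  ⇒ S*(4)=40.2796
t_3: node(3,0) S=31.9450 payoff=41.4850 vs cont=39.6321 → 41.4850 [stop]  node(3,1) S=50.7889 payoff=22.6411 vs cont=22.6934 → 22.6934 [wait]  node(3,2) S=80.7484 payoff=0.0000 vs cont=7.6137 → 7.6137 [wait]  node(3,3) S=128.3807 payoff=0.0000 vs cont=1.1026 → 1.1026 [wait]  ⇒ S*(3)=31.9450
t_2: node(2,0) S=40.2796 payoff=33.1504 vs cont=31.3227 → 33.1504 [stop]  node(2,1) S=64.0400 payoff=9.3900 vs cont=14.8059 → 14.8059 [wait]  node(2,2) S=101.8162 payoff=0.0000 vs cont=4.2632 → 4.2632 [wait]  ⇒ S*(2)=40.2796
t_1: node(1,0) S=50.7889 payoff=22.6411 vs cont=23.4153 → 23.4153 [wait]  node(1,1) S=80.7484 payoff=0.0000 vs cont=9.3182 → 9.3182 [wait]  ⇒ S*(1)=-
t_0: node(0,0) S=64.0400 payoff=9.3900 vs cont=15.9863 → 15.9863 [wait]  ⇒ S*(0)=-

price = 15.9863
boundary = - - 40.2796 31.9450 40.2796 50.7889
tree:
15.9863
23.4153 9.3182
33.1504 14.8059 4.2632
41.4850 22.6934 7.6137 1.1026
48.0951 33.1504 13.3175 2.2517 0.0000
53.3374 41.4850 22.6411 4.5982 0.0000 0.0000
57.4949 48.0951 33.1504 9.3900 0.0000 0.0000 0.0000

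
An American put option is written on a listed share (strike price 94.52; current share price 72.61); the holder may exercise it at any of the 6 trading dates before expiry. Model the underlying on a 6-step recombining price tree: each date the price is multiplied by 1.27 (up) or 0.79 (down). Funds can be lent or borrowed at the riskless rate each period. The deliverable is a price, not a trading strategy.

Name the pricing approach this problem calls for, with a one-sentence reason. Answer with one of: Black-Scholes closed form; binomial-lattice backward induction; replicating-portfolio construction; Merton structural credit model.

Key observation: the put (strike 94.52 on spot 72.61) is American-style on a 6-step discrete price model, so the early-exercise decision at every node requires stepwise backward valuation — a closed form cannot price the exercise right.

framework: binomial-lattice backward induction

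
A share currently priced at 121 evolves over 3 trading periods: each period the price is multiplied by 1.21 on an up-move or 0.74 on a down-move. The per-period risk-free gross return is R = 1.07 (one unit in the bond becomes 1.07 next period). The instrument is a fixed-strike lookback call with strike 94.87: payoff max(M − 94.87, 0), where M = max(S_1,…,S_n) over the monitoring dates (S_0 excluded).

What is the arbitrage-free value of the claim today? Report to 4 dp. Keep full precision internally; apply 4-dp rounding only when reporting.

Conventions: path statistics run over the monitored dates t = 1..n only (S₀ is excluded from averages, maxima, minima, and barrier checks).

With p* = (R−d)/(u−d) = 0.7021, sum probability × payoff across the paths and divide by R^3.
Enumerate all 2^3 = 8 price paths (U = up ×1.21, D = down ×0.74); each path with k up-moves has probability p*^k·(1−p*)^(3−k).
DDD: M=89.5400, payoff=0.0000, prob=0.026430
UDD: M=146.4100, payoff=51.5400, prob=0.062298
DUD: M=108.3434, payoff=13.4734, prob=0.062298
UUD: M=177.1561, payoff=82.2861, prob=0.146846
DDU: M=89.5400, payoff=0.0000, prob=0.062298
UDU: M=146.4100, payoff=51.5400, prob=0.146846
DUU: M=131.0955, payoff=36.2255, prob=0.146846
UUU: M=214.3589, payoff=119.4889, prob=0.346137
Price = Σ prob·payoff / R^3 = 70.381182 / 1.225043 = 57.4520

price = 57.4520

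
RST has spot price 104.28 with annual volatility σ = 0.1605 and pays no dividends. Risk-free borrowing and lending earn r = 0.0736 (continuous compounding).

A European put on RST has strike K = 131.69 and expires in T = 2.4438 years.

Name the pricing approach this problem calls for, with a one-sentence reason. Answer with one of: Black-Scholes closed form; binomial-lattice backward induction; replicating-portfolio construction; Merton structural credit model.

Key observation: the strike-131.69 put on RST is European-exercise on a continuously-modelled lognormal underlying, so its value is a single closed-form evaluation.

framework: Black-Scholes closed form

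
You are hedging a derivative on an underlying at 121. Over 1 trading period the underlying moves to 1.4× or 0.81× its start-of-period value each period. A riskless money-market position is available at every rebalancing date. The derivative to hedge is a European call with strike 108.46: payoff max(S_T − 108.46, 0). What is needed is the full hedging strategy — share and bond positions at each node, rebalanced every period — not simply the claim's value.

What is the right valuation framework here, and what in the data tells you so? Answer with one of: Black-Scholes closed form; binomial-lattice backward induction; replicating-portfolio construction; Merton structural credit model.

framework: replicating-portfolio construction

Key observation: the mandate to exhibit the hedge at every date and state singles out the replicating-portfolio construction on the 1-period tree with factors 1.4 and 0.81 from 121.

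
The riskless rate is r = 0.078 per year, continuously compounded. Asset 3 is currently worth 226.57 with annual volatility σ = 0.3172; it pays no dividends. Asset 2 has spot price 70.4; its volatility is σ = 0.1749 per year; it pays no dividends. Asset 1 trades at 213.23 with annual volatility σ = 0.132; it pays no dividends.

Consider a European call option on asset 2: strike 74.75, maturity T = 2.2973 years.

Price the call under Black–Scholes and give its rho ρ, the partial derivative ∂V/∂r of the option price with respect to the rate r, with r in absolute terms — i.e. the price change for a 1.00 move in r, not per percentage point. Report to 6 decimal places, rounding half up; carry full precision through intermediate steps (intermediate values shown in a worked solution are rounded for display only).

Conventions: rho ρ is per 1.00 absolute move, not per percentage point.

σ√T = 0.1749·√2.2973 = 0.265093
d₁ = (ln(S/K) + (r+σ²/2)T) / (σ√T) = (ln(70.4/74.75) + (0.078+0.1749²/2)·2.2973) / 0.265093 = (-0.059956 + 0.214327) / 0.265093 = 0.582326
d₂ = d₁ − σ√T = 0.582326 − 0.265093 = 0.317233
e^{−rT} = 0.835948
N(d₁) = 0.719826,  N(d₂) = 0.624466
Call price V = S·N(d₁) − K·e^{−rT}·N(d₂) = 50.675779 − 39.021086 = 11.654693
ρ = K·T·e^{−rT}·N(d₂) = 89.643140

price = 11.654693
ρ = 89.643140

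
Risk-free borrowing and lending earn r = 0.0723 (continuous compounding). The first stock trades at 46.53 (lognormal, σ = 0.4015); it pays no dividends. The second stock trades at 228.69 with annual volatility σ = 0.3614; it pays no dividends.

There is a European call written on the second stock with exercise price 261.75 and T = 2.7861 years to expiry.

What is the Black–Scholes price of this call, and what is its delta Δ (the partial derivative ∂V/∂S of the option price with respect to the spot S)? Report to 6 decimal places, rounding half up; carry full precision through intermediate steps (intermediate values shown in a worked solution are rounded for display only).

σ√T = 0.3614·√2.7861 = 0.603235
d₁ = (ln(S/K) + (r+σ²/2)T) / (σ√T) = (ln(228.69/261.75) + (0.0723+0.3614²/2)·2.7861) / 0.603235 = (-0.135022 + 0.383381) / 0.603235 = 0.411711
d₂ = d₁ − σ√T = 0.411711 − 0.603235 = -0.191523
e^{−rT} = 0.817557
N(d₁) = 0.659725,  N(d₂) = 0.424058
Call price V = S·N(d₁) − K·e^{−rT}·N(d₂) = 150.872407 − 90.746435 = 60.125972
Δ = N(d₁) = 0.659725

price = 60.125972
Δ = 0.659725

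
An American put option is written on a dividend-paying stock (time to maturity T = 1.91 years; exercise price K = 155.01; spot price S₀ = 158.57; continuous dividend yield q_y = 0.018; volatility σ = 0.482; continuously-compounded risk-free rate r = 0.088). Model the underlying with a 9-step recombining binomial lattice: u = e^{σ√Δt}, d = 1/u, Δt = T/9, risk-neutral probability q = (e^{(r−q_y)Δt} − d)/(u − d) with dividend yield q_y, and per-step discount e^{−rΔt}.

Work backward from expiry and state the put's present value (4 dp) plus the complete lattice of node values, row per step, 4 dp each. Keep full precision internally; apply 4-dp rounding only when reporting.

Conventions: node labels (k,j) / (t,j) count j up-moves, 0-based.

Δt=0.21222, u=1.24863, d=0.80088, q=0.47814, disc=e^(-rΔt)=0.98150
k=9 terminal: V=max(K-S,0) → 133.5158 121.4989 102.7638 73.5543 28.0147 0.0000 0.0000 0.0000 0.0000 0.0000
k=8: j=0 S=26.8383 intr=128.1717 cont=125.4060 V=128.1717[EX]; j=1 S=41.8429 intr=113.1671 cont=110.4586 V=113.1671[EX]; j=2 S=65.2361 intr=89.7739 cont=87.1546 V=89.7739[EX]; j=3 S=101.7079 intr=53.3021 cont=50.8219 V=53.3021[EX]; j=4 S=158.5700 intr=0.0000 cont=14.3492 V=14.3492[hold]; j=5 S=247.2222 intr=0.0000 cont=0.0000 V=0.0000[hold]; j=6 S=385.4375 intr=0.0000 cont=0.0000 V=0.0000[hold]; j=7 S=600.9253 intr=0.0000 cont=0.0000 V=0.0000[hold]; j=8 S=936.8865 intr=0.0000 cont=0.0000 V=0.0000[hold]
k=7: j=0 S=33.5111 intr=121.4989 cont=118.7587 V=121.4989[EX]; j=1 S=52.2462 intr=102.7638 cont=100.0950 V=102.7638[EX]; j=2 S=81.4557 intr=73.5543 cont=70.9969 V=73.5543[EX]; j=3 S=126.9953 intr=28.0147 cont=34.0355 V=34.0355[hold]; j=4 S=197.9950 intr=0.0000 cont=7.3497 V=7.3497[hold]; j=5 S=308.6887 intr=0.0000 cont=0.0000 V=0.0000[hold]; j=6 S=481.2683 intr=0.0000 cont=0.0000 V=0.0000[hold]; j=7 S=750.3325 intr=0.0000 cont=0.0000 V=0.0000[hold]
k=6: j=0 S=41.8429 intr=113.1671 cont=110.4586 V=113.1671[EX]; j=1 S=65.2361 intr=89.7739 cont=87.1546 V=89.7739[EX]; j=2 S=101.7079 intr=53.3021 cont=53.6474 V=53.6474[hold]; j=3 S=158.5700 intr=0.0000 cont=20.8823 V=20.8823[hold]; j=4 S=247.2222 intr=0.0000 cont=3.7645 V=3.7645[hold]; j=5 S=385.4375 intr=0.0000 cont=0.0000 V=0.0000[hold]; j=6 S=600.9253 intr=0.0000 cont=0.0000 V=0.0000[hold]
k=5: j=0 S=52.2462 intr=102.7638 cont=100.0950 V=102.7638[EX]; j=1 S=81.4557 intr=73.5543 cont=71.1589 V=73.5543[EX]; j=2 S=126.9953 intr=28.0147 cont=37.2783 V=37.2783[hold]; j=3 S=197.9950 intr=0.0000 cont=12.4626 V=12.4626[hold]; j=4 S=308.6887 intr=0.0000 cont=1.9282 V=1.9282[hold]; j=5 S=481.2683 intr=0.0000 cont=0.0000 V=0.0000[hold]
k=4: j=0 S=65.2361 intr=89.7739 cont=87.1546 V=89.7739[EX]; j=1 S=101.7079 intr=53.3021 cont=55.1693 V=55.1693[hold]; j=2 S=158.5700 intr=0.0000 cont=24.9427 V=24.9427[hold]; j=3 S=247.2222 intr=0.0000 cont=7.2883 V=7.2883[hold]; j=4 S=385.4375 intr=0.0000 cont=0.9876 V=0.9876[hold]
k=3: j=0 S=81.4557 intr=73.5543 cont=71.8731 V=73.5543[EX]; j=1 S=126.9953 intr=28.0147 cont=39.9634 V=39.9634[hold]; j=2 S=197.9950 intr=0.0000 cont=16.1961 V=16.1961[hold]; j=3 S=308.6887 intr=0.0000 cont=4.1966 V=4.1966[hold]
k=2: j=0 S=101.7079 intr=53.3021 cont=56.4293 V=56.4293[hold]; j=1 S=158.5700 intr=0.0000 cont=28.0701 V=28.0701[hold]; j=2 S=247.2222 intr=0.0000 cont=10.2651 V=10.2651[hold]
k=1: j=0 S=126.9953 intr=28.0147 cont=42.0764 V=42.0764[hold]; j=1 S=197.9950 intr=0.0000 cont=19.1950 V=19.1950[hold]
k=0: j=0 S=158.5700 intr=0.0000 cont=30.5598 V=30.5598[hold]

price = 30.5598
tree:
30.5598
42.0764 19.1950
56.4293 28.0701 10.2651
73.5543 39.9634 16.1961 4.1966
89.7739 55.1693 24.9427 7.2883 0.9876
102.7638 73.5543 37.2783 12.4626 1.9282 0.0000
113.1671 89.7739 53.6474 20.8823 3.7645 0.0000 0.0000
121.4989 102.7638 73.5543 34.0355 7.3497 0.0000 0.0000 0.0000
128.1717 113.1671 89.7739 53.3021 14.3492 0.0000 0.0000 0.0000 0.0000
133.5158 121.4989 102.7638 73.5543 28.0147 0.0000 0.0000 0.0000 0.0000 0.0000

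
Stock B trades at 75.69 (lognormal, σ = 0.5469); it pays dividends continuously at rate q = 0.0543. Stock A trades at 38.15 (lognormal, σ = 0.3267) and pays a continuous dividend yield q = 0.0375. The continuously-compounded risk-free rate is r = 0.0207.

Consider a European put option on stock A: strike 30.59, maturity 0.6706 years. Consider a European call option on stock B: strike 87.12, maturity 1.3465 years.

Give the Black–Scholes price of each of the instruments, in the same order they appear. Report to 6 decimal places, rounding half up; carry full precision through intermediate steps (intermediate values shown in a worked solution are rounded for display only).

price(stock A put K=30.59) = 1.103477
price(stock B call K=87.12) = 12.912835

[stock A put K=30.59]
σ√T = 0.3267·√0.6706 = 0.267535
d₁ = (ln(S/K) + (r−q+σ²/2)T) / (σ√T) = (ln(38.15/30.59) + (0.0207−0.0375+0.3267²/2)·0.6706) / 0.267535 = (0.220853 + 0.024521) / 0.267535 = 0.917166
d₂ = d₁ − σ√T = 0.917166 − 0.267535 = 0.649630
e^{−rT} = 0.986214
e^{−qT} = 0.975166
N(−d₁) = 0.179528,  N(−d₂) = 0.257966
price = K·e^{−rT}·N(−d₂) − S·e^{−qT}·N(−d₁) = 7.782381 − 6.678904 = 1.103477
[stock B call K=87.12]
σ√T = 0.5469·√1.3465 = 0.634616
d₁ = (ln(S/K) + (r−q+σ²/2)T) / (σ√T) = (ln(75.69/87.12) + (0.0207−0.0543+0.5469²/2)·1.3465) / 0.634616 = (-0.140640 + 0.156126) / 0.634616 = 0.024402
d₂ = d₁ − σ√T = 0.024402 − 0.634616 = -0.610214
e^{−rT} = 0.972512
e^{−qT} = 0.929494
N(d₁) = 0.509734,  N(d₂) = 0.270860
price = S·e^{−qT}·N(d₁) − K·e^{−rT}·N(d₂) = 35.861525 − 22.948690 = 12.912835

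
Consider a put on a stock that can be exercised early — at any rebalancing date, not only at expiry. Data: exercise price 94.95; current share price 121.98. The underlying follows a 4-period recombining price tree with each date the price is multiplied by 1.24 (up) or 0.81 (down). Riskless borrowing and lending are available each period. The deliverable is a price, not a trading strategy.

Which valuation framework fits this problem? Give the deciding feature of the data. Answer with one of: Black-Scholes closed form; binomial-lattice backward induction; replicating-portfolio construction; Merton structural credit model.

Key observation: the put (strike 94.95 on spot 121.98) is American-style on a 4-step discrete price model, so the early-exercise decision at every node requires stepwise backward valuation — a closed form cannot price the exercise right.

framework: binomial-lattice backward induction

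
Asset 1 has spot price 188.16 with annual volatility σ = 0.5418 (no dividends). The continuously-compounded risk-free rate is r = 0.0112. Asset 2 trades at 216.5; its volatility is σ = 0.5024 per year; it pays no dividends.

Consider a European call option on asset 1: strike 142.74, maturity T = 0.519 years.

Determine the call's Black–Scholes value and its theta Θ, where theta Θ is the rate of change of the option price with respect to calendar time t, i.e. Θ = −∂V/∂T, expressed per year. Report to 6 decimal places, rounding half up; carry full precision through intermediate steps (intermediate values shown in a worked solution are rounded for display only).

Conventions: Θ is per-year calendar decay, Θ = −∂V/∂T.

σ√T = 0.5418·√0.519 = 0.390322
d₁ = (ln(S/K) + (r+σ²/2)T) / (σ√T) = (ln(188.16/142.74) + (0.0112+0.5418²/2)·0.519) / 0.390322 = (0.276268 + 0.081988) / 0.390322 = 0.917849
d₂ = d₁ − σ√T = 0.917849 − 0.390322 = 0.527527
e^{−rT} = 0.994204
N(d₁) = 0.820651,  N(d₂) = 0.701086
Call price V = S·N(d₁) − K·e^{−rT}·N(d₂) = 154.413675 − 99.493014 = 54.920662
φ(d₁) = (1/√(2π))·e^{−d₁²/2} = 0.261803
Θ = −S·φ(d₁)·σ/(2√T) − r·K·e^{−rT}·N(d₂) = −18.523707 − 1.114322 = -19.638028

price = 54.920662
Θ = -19.638028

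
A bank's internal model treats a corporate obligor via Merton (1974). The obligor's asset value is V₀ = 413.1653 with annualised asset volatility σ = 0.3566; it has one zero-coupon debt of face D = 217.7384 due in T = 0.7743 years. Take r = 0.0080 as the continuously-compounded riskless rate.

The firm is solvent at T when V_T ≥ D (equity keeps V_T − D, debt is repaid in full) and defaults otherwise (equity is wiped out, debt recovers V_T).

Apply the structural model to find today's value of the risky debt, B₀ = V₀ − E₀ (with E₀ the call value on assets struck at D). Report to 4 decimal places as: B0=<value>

B0=215.7251

With assets at 413.1653 and a single debt payment of 217.7384 at 0.7743 years:
d₁ = [ln(V₀/D) + (r + σ²/2)T] / (σ√T)
   = [ln(413.1653/217.7384) + (0.0080 + 0.5·0.3566²)·0.7743] / (0.3566·√0.7743)
   = [0.640553 + 0.055426] / 0.313788 = 2.217994
d₂ = d₁ − σ√T = 2.217994 − 0.313788 = 1.904206
N(d₁) = 0.986722,  N(d₂) = 0.971558,  e^(−rT) = 0.993825
E₀ = V₀·N(d₁) − D·e^(−rT)·N(d₂)
   = 413.1653·0.986722 − 217.7384·0.993825·0.971558 = 197.440238
B₀ = V₀ − E₀ = 413.1653 − 197.440238 = 215.725062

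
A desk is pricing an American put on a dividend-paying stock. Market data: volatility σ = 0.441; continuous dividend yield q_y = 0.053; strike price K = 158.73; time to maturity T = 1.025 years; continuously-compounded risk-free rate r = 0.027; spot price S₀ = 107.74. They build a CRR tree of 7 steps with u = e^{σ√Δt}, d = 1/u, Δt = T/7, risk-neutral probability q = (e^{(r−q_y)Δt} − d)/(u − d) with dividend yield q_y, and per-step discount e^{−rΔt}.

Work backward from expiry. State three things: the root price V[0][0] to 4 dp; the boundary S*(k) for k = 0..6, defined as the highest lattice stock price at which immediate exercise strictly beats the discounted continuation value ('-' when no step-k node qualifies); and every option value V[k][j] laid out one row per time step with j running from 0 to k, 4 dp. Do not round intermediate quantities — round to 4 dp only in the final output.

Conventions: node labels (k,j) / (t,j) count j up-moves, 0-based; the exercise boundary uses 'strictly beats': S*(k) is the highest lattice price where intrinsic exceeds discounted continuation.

Δt=0.14643  u=1.18383  d=0.84472  q=0.44671  discount=0.99605
step 7 (expiry): payoffs max(K−S,0) = 125.6658 112.3923 93.7901 67.7201 31.1844 0.0000 0.0000 0.0000
step 6: (k=6,j=0): S=39.1423, K−S=119.5877, hold=119.2640 ⇒ V=119.5877 exercise | (k=6,j=1): S=54.8559, K−S=103.8741, hold=103.6719 ⇒ V=103.8741 exercise | (k=6,j=2): S=76.8776, K−S=81.8524, hold=81.8204 ⇒ V=81.8524 exercise | (k=6,j=3): S=107.7400, K−S=50.9900, hold=51.1966 ⇒ V=51.1966 continue | (k=6,j=4): S=150.9920, K−S=7.7380, hold=17.1861 ⇒ V=17.1861 continue | (k=6,j=5): S=211.6075, K−S=0.0000, hold=0.0000 ⇒ V=0.0000 continue | (k=6,j=6): S=296.5568, K−S=0.0000, hold=0.0000 ⇒ V=0.0000 continue  boundary S*=76.8776
step 5: (k=5,j=0): S=46.3377, K−S=112.3923, hold=112.1242 ⇒ V=112.3923 exercise | (k=5,j=1): S=64.9399, K−S=93.7901, hold=93.6658 ⇒ V=93.7901 exercise | (k=5,j=2): S=91.0099, K−S=67.7201, hold=67.8893 ⇒ V=67.8893 continue | (k=5,j=3): S=127.5456, K−S=31.1844, hold=35.8618 ⇒ V=35.8618 continue | (k=5,j=4): S=178.7485, K−S=0.0000, hold=9.4714 ⇒ V=9.4714 continue | (k=5,j=5): S=250.5068, K−S=0.0000, hold=0.0000 ⇒ V=0.0000 continue  boundary S*=64.9399
step 4: (k=4,j=0): S=54.8559, K−S=103.8741, hold=103.6719 ⇒ V=103.8741 exercise | (k=4,j=1): S=76.8776, K−S=81.8524, hold=81.8957 ⇒ V=81.8957 continue | (k=4,j=2): S=107.7400, K−S=50.9900, hold=53.3710 ⇒ V=53.3710 continue | (k=4,j=3): S=150.9920, K−S=7.7380, hold=23.9781 ⇒ V=23.9781 continue | (k=4,j=4): S=211.6075, K−S=0.0000, hold=5.2198 ⇒ V=5.2198 continue  boundary S*=54.8559
step 3: (k=3,j=0): S=64.9399, K−S=93.7901, hold=93.6851 ⇒ V=93.7901 exercise | (k=3,j=1): S=91.0099, K−S=67.7201, hold=68.8807 ⇒ V=68.8807 continue | (k=3,j=2): S=127.5456, K−S=31.1844, hold=40.0822 ⇒ V=40.0822 continue | (k=3,j=3): S=178.7485, K−S=0.0000, hold=15.5371 ⇒ V=15.5371 continue  boundary S*=64.9399
step 2: (k=2,j=0): S=76.8776, K−S=81.8524, hold=82.3367 ⇒ V=82.3367 continue | (k=2,j=1): S=107.7400, K−S=50.9900, hold=55.7952 ⇒ V=55.7952 continue | (k=2,j=2): S=150.9920, K−S=7.7380, hold=29.0029 ⇒ V=29.0029 continue  boundary S*=-
step 1: (k=1,j=0): S=91.0099, K−S=67.7201, hold=70.2024 ⇒ V=70.2024 continue | (k=1,j=1): S=127.5456, K−S=31.1844, hold=43.6540 ⇒ V=43.6540 continue  boundary S*=-
step 0: (k=0,j=0): S=107.7400, K−S=50.9900, hold=58.1128 ⇒ V=58.1128 continue  boundary S*=-

price = 58.1128
boundary = - - - 64.9399 54.8559 64.9399 76.8776
tree:
58.1128
70.2024 43.6540
82.3367 55.7952 29.0029
93.7901 68.8807 40.0822 15.5371
103.8741 81.8957 53.3710 23.9781 5.2198
112.3923 93.7901 67.8893 35.8618 9.4714 0.0000
119.5877 103.8741 81.8524 51.1966 17.1861 0.0000 0.0000
125.6658 112.3923 93.7901 67.7201 31.1844 0.0000 0.0000 0.0000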